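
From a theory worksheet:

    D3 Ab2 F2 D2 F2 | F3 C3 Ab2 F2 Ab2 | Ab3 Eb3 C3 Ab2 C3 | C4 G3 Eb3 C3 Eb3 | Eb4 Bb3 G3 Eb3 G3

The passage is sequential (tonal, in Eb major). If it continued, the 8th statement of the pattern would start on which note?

D5

Taking 5-note groups, the heads are D3, F3, Ab3, C4, Eb4: the pattern moves up a 3rd.
Extending the heads up a 3rd: G4 → Bb4 → D5.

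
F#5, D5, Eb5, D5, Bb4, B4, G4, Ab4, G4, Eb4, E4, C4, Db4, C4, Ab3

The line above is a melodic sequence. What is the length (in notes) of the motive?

There are 15 notes; a 5-note unit gives 3 cells:
F#5 D5 Eb5 D5 Bb4 | B4 G4 Ab4 G4 Eb4 | E4 C4 Db4 C4 Ab3
That's a consistent down a 5th shift per cell, and no other grouping gives one.

5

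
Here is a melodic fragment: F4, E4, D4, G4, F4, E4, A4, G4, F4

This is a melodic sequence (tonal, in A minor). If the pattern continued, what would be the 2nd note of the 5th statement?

The unit is 3 notes. Position-2 pitches of the 3 shown cells: E4, F4, G4.
Carrying that up a 2nd forward: A4 → B4.

B4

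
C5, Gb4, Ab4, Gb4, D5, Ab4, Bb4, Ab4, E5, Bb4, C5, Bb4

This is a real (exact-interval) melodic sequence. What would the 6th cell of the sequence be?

Taking 4-note groups, the heads are C5, D5, E5: the pattern moves up a 2nd.
Extending up a 2nd: F#5 → G#5 → A#5.
Statement 6 starts on A#5 and keeps the same exact contour: A#5 E5 F#5 E5.

A#5 E5 F#5 E5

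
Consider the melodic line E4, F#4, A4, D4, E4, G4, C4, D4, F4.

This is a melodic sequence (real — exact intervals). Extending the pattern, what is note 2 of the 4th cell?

Grouping in 3s, the 2nd note of each cell is F#4, E4, D4.
From D4, down a 2nd gives C4.

C4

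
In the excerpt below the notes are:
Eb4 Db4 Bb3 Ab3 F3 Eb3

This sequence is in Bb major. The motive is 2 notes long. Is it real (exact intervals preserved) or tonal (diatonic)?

real

Each cell has the same semitone pattern (-2,) — intervals are preserved exactly.
And Db4 lies outside Bb major, so the sequence is real rather than tonal.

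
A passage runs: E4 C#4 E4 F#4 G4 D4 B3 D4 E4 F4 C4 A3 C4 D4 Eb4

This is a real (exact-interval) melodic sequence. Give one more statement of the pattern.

Bb3 G3 Bb3 C4 Db4

With a 5-note motive the entries are E4, D4, C4, each down a 2nd from the previous.
Statement 4 starts on Bb3 and keeps the same exact contour: Bb3 G3 Bb3 C4 Db4.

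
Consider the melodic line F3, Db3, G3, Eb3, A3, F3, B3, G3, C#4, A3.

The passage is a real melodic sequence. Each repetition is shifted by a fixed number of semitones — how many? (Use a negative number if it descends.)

With a 2-note motive the entries are F3, G3, A3, B3, C#4, each up a 2nd from the previous.
Counting half-steps from F3 to G3: 2.

2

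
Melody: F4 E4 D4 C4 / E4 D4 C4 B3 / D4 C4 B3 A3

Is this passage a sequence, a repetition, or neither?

Each 4-note cell is the previous one transposed down a 2nd.

sequence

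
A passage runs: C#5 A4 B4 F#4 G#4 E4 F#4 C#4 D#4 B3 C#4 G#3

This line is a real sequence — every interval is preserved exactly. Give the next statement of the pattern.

A#3 F#3 G#3 D#3

With a 4-note motive the entries are C#5, G#4, D#4, each down a 4th from the previous.
So cell 4 is A#3 F#3 G#3 D#3.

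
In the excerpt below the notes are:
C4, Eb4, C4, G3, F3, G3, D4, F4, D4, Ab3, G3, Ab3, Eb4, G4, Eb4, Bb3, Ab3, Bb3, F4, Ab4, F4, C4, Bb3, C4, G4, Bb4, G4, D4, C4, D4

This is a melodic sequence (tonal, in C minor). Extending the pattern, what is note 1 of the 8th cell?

With 6-note cells, note 1 of each statement runs C4, D4, Eb4, F4, G4.
Extending up a 2nd: Ab4 → Bb4 → C5.

C5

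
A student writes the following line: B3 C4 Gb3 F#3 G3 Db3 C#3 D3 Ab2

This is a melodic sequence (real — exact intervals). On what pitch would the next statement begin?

With a 3-note motive the entries are B3, F#3, C#3, each down a 4th from the previous.
One more step down a 4th gives G#2.

G#2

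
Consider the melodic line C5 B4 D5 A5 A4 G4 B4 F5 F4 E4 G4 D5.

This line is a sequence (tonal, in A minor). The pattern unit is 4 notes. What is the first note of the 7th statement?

With a 4-note motive the entries are C5, A4, F4, each down a 3rd from the previous.
Extending the heads down a 3rd: D4 → B3 → G3 → E3.

E3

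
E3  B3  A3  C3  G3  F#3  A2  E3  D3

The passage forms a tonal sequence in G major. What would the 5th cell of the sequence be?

D2 A2 G2

Taking 3-note groups, the heads are E3, C3, A2: the pattern moves down a 3rd.
Carrying on: F#2 → D2.
So cell 5 is D2 A2 G2.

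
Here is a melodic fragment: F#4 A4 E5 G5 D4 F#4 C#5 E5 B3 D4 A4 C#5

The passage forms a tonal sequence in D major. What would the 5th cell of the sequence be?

Taking 4-note groups, the heads are F#4, D4, B3: the pattern moves down a 3rd.
Continuing the starts: G3 → E3.
From E3 the diatonic shape gives E3 G3 D4 F#4.

E3 G3 D4 F#4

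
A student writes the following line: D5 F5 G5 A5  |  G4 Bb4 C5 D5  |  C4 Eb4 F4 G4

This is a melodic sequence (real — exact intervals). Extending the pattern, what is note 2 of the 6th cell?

With 4-note cells, note 2 of each statement runs F5, Bb4, Eb4.
Each moves down a 5th. Continuing: Ab3 → Db3 → Gb2.

Gb2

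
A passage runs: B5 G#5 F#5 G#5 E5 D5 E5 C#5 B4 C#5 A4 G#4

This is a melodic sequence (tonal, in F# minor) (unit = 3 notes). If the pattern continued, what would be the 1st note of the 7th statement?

D4

The unit is 3 notes. Position-1 pitches of the 4 shown cells: B5, G#5, E5, C#5.
Extending down a 3rd: A4 → F#4 → D4.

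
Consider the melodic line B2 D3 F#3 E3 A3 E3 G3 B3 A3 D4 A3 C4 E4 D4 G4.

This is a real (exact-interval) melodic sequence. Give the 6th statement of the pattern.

C5 Eb5 G5 F5 Bb5

Taking 5-note groups, the heads are B2, E3, A3: the pattern moves up a 4th.
Extending up a 4th: D4 → G4 → C5.
Statement 6 starts on C5 and keeps the same exact contour: C5 Eb5 G5 F5 Bb5.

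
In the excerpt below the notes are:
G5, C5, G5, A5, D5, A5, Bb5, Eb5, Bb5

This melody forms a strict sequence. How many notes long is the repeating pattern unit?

3

There are 9 notes; a 3-note unit gives 3 cells:
G5 C5 G5 | A5 D5 A5 | Bb5 Eb5 Bb5
Every group is a transposition up a 2nd of the one before; no shorter unit works.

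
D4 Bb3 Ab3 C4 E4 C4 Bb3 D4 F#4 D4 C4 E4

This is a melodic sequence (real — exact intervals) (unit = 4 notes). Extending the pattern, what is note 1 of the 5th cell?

Grouping in 4s, the 1st note of each cell is D4, E4, F#4.
Carrying that up a 2nd forward: G#4 → A#4.

A#4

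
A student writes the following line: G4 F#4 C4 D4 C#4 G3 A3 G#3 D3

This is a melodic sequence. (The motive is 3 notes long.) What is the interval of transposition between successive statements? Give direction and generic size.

The 3-note cells begin on G4, D4, A3 — each down a 4th from the last.
G4 to D4 is down a 4th.

down a 4th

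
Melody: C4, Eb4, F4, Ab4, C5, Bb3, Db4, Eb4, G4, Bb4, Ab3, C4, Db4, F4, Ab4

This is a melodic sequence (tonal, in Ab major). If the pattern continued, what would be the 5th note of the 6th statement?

Eb4

With 5-note cells, note 5 of each statement runs C5, Bb4, Ab4.
Extending down a 2nd: G4 → F4 → Eb4.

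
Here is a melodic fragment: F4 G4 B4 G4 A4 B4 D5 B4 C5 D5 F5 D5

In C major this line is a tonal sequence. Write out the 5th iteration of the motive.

G5 A5 C6 A5

With a 4-note motive the entries are F4, A4, C5, each up a 3rd from the previous.
Continuing the starts: E5 → G5.
Statement 5 starts on G5 and keeps the same diatonic contour: G5 A5 C6 A5.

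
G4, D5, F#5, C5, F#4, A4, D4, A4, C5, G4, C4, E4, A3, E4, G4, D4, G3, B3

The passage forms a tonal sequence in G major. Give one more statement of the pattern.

E3 B3 D4 A3 D3 F#3

With a 6-note motive the entries are G4, D4, A3, each down a 4th from the previous.
From E3 the diatonic shape gives E3 B3 D4 A3 D3 F#3.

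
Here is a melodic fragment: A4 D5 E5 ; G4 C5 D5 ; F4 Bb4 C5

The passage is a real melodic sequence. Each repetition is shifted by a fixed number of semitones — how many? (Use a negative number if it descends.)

-2

The 3-note cells begin on A4, G4, F4 — each down a 2nd from the last.
A4→G4 is 67 − 69 = -2 semitones.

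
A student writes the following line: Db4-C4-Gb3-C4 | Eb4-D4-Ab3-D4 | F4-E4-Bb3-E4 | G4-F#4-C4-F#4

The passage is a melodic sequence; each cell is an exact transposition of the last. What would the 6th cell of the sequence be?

Taking 4-note groups, the heads are Db4, Eb4, F4, G4: the pattern moves up a 2nd.
Extending up a 2nd: A4 → B4.
So cell 6 is B4 A#4 E4 A#4.

B4 A#4 E4 A#4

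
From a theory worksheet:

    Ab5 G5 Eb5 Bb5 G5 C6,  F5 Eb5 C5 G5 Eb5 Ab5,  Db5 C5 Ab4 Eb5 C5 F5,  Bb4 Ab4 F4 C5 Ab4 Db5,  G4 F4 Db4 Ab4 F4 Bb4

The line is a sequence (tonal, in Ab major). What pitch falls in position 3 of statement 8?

Eb3

With 6-note cells, note 3 of each statement runs Eb5, C5, Ab4, F4, Db4.
Each moves down a 3rd. Continuing: Bb3 → G3 → Eb3.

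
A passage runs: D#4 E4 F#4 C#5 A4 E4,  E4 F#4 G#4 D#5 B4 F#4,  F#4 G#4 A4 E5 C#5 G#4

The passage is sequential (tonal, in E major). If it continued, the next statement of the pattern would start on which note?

G#4

Taking 6-note groups, the heads are D#4, E4, F#4: the pattern moves up a 2nd.
The next head, up a 2nd from F#4, is G#4.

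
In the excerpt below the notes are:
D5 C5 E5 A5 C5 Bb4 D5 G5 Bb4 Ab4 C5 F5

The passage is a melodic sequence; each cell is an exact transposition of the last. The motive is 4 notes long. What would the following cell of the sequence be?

Taking 4-note groups, the heads are D5, C5, Bb4: the pattern moves down a 2nd.
Statement 4 starts on Ab4 and keeps the same exact contour: Ab4 Gb4 Bb4 Eb5.

Ab4 Gb4 Bb4 Eb5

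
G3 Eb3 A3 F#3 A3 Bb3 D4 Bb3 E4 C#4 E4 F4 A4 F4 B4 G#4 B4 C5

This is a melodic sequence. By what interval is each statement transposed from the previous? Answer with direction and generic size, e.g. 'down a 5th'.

Unit = 6 notes; the statements start on G3, D4, A4, moving up a 5th each time.
From G3 to D4: up a 5th.

up a 5th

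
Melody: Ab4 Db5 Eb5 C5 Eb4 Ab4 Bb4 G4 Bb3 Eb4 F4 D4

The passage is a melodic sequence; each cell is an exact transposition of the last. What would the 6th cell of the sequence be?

G2 C3 D3 B2

Taking 4-note groups, the heads are Ab4, Eb4, Bb3: the pattern moves down a 4th.
Carrying on: F3 → C3 → G2.
From G2 the exact shape gives G2 C3 D3 B2.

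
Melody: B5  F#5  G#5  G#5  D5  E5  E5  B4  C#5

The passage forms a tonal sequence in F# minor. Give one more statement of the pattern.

C#5 G#4 A4

Taking 3-note groups, the heads are B5, G#5, E5: the pattern moves down a 3rd.
So cell 4 is C#5 G#4 A4.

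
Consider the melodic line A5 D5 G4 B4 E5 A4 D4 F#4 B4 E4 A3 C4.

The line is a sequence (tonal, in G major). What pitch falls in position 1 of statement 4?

F#4

The unit is 4 notes. Position-1 pitches of the 3 shown cells: A5, E5, B4.
From B4, down a 4th gives F#4.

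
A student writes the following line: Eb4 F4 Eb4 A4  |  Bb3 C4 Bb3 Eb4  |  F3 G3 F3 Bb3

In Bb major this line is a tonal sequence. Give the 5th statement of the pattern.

G2 A2 G2 C3

Unit = 4 notes; the statements start on Eb4, Bb3, F3, moving down a 4th each time.
Carrying on: C3 → G2.
From G2 the diatonic shape gives G2 A2 G2 C3.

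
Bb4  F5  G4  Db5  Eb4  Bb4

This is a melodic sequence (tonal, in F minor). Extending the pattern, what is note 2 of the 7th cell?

With 2-note cells, note 2 of each statement runs F5, Db5, Bb4.
Carrying that down a 3rd forward: G4 → Eb4 → C4 → Ab3.

Ab3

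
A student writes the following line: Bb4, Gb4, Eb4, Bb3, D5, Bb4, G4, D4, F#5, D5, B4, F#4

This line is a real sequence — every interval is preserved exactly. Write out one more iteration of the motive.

A#5 F#5 D#5 A#4

Taking 4-note groups, the heads are Bb4, D5, F#5: the pattern moves up a 3rd.
Statement 4 starts on A#5 and keeps the same exact contour: A#5 F#5 D#5 A#4.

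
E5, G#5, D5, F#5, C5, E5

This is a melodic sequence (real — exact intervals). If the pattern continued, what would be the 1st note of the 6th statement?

Gb4

Grouping in 2s, the 1st note of each cell is E5, D5, C5.
Each moves down a 2nd. Continuing: Bb4 → Ab4 → Gb4.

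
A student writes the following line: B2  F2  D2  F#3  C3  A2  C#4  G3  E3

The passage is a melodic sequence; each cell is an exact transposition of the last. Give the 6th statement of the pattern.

A#5 E5 C#5

With a 3-note motive the entries are B2, F#3, C#4, each up a 5th from the previous.
Carrying on: G#4 → D#5 → A#5.
Statement 6 starts on A#5 and keeps the same exact contour: A#5 E5 C#5.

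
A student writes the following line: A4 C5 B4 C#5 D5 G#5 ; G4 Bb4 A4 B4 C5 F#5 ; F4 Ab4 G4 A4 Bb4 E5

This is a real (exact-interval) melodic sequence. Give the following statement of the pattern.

Eb4 Gb4 F4 G4 Ab4 D5

The 6-note cells begin on A4, G4, F4 — each down a 2nd from the last.
So cell 4 is Eb4 Gb4 F4 G4 Ab4 D5.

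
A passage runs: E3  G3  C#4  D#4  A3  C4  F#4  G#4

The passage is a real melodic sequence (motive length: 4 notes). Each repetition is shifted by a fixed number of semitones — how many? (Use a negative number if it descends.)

5

Taking 4-note groups, the heads are E3, A3: the pattern moves up a 4th.
E3 to A3 spans +5 semitones.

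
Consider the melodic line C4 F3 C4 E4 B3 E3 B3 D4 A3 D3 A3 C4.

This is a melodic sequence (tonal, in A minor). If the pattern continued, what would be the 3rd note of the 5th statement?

With 4-note cells, note 3 of each statement runs C4, B3, A3.
Each moves down a 2nd. Continuing: G3 → F3.

F3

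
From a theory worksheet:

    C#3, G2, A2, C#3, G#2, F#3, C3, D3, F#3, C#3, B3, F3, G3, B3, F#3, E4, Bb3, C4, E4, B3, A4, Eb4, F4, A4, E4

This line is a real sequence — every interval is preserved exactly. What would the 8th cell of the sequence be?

Unit = 5 notes; the statements start on C#3, F#3, B3, E4, A4, moving up a 4th each time.
Extending up a 4th: D5 → G5 → C6.
From C6 the exact shape gives C6 Gb5 Ab5 C6 G5.

C6 Gb5 Ab5 C6 G5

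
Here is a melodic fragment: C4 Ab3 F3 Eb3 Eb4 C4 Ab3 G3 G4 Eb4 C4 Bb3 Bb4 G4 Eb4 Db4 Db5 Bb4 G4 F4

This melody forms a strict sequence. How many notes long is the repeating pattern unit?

4

There are 20 notes; a 4-note unit gives 5 cells:
C4 Ab3 F3 Eb3 | Eb4 C4 Ab3 G3 | G4 Eb4 C4 Bb3 | Bb4 G4 Eb4 Db4 | Db5 Bb4 G4 F4
Each cell is the previous one up a 3rd — so the unit is 4 notes.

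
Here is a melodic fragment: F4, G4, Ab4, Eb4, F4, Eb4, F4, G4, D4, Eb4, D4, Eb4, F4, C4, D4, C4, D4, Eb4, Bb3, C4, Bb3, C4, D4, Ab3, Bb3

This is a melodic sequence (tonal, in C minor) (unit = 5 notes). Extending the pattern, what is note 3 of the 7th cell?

The unit is 5 notes. Position-3 pitches of the 5 shown cells: Ab4, G4, F4, Eb4, D4.
Extending down a 2nd: C4 → Bb3.

Bb3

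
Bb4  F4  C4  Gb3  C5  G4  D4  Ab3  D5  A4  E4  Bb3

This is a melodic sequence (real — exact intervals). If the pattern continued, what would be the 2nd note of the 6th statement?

D#5

The unit is 4 notes. Position-2 pitches of the 3 shown cells: F4, G4, A4.
Extending up a 2nd: B4 → C#5 → D#5.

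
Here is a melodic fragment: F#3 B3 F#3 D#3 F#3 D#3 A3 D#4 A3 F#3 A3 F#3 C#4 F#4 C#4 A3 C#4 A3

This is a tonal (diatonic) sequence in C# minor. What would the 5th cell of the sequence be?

G#4 C#5 G#4 E4 G#4 E4

Unit = 6 notes; the statements start on F#3, A3, C#4, moving up a 3rd each time.
Extending up a 3rd: E4 → G#4.
So cell 5 is G#4 C#5 G#4 E4 G#4 E4.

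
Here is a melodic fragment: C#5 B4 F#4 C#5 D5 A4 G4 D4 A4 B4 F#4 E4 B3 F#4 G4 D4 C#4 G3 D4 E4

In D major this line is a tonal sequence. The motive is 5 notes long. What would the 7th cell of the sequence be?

E3 D3 A2 E3 F#3

The 5-note cells begin on C#5, A4, F#4, D4 — each down a 3rd from the last.
Continuing the starts: B3 → G3 → E3.
Statement 7 starts on E3 and keeps the same diatonic contour: E3 D3 A2 E3 F#3.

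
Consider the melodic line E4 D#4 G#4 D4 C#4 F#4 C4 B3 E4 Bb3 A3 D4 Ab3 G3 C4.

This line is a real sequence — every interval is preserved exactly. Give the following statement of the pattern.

Gb3 F3 Bb3

Unit = 3 notes; the statements start on E4, D4, C4, Bb3, Ab3, moving down a 2nd each time.
From Gb3 the exact shape gives Gb3 F3 Bb3.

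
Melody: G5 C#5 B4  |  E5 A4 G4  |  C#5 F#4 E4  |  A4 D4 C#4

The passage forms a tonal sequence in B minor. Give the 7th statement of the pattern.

B3 E3 D3

The 3-note cells begin on G5, E5, C#5, A4 — each down a 3rd from the last.
Extending down a 3rd: F#4 → D4 → B3.
From B3 the diatonic shape gives B3 E3 D3.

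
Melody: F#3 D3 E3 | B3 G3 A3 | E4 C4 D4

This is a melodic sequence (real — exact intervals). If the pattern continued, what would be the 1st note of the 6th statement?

With 3-note cells, note 1 of each statement runs F#3, B3, E4.
Carrying that up a 4th forward: A4 → D5 → G5.

G5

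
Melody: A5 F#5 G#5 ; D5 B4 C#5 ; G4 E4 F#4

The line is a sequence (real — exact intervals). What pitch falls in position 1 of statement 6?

Bb2

Grouping in 3s, the 1st note of each cell is A5, D5, G4.
Carrying that down a 5th forward: C4 → F3 → Bb2.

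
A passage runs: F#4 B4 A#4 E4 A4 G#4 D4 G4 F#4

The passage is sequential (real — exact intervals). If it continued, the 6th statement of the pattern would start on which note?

Taking 3-note groups, the heads are F#4, E4, D4: the pattern moves down a 2nd.
Continuing: C4 → Bb3 → Ab3. Statement 6 starts on Ab3.

Ab3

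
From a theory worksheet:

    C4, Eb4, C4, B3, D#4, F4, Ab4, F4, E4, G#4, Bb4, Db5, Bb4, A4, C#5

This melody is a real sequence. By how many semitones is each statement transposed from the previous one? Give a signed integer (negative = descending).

Taking 5-note groups, the heads are C4, F4, Bb4: the pattern moves up a 4th.
Counting half-steps from C4 to F4: 5.

5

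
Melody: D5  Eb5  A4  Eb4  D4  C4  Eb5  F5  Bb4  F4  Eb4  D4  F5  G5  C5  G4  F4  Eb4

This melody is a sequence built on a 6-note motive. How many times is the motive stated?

18 notes in groups of 6 gives 18/6 = 3 statements.
Starts: D5, Eb5, F5 — each up a 2nd.

3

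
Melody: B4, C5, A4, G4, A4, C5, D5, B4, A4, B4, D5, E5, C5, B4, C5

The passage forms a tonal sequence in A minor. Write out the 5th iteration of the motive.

F5 G5 E5 D5 E5

With a 5-note motive the entries are B4, C5, D5, each up a 2nd from the previous.
Continuing the starts: E5 → F5.
So cell 5 is F5 G5 E5 D5 E5.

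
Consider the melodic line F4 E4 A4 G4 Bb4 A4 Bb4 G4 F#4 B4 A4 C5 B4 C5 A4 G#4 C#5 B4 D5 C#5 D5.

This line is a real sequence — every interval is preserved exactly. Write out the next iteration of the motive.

B4 A#4 D#5 C#5 E5 D#5 E5

The 7-note cells begin on F4, G4, A4 — each up a 2nd from the last.
So cell 4 is B4 A#4 D#5 C#5 E5 D#5 E5.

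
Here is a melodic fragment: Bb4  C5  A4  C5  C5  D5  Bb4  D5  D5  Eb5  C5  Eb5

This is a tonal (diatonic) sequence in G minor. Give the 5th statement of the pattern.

F5 G5 Eb5 G5

Unit = 4 notes; the statements start on Bb4, C5, D5, moving up a 2nd each time.
Extending up a 2nd: Eb5 → F5.
So cell 5 is F5 G5 Eb5 G5.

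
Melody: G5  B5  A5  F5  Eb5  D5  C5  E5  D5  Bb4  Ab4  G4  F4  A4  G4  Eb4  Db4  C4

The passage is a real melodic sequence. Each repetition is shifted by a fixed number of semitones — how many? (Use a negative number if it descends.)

With a 6-note motive the entries are G5, C5, F4, each down a 5th from the previous.
G5 to C5 spans -7 semitones.

-7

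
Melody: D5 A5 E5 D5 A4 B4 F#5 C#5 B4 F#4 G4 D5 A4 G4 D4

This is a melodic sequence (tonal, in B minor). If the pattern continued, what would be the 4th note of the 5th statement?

C#4

With 5-note cells, note 4 of each statement runs D5, B4, G4.
Extending down a 3rd: E4 → C#4.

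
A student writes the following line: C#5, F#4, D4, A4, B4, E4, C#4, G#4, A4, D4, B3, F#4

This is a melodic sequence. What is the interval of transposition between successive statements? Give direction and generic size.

down a 2nd

The 4-note cells begin on C#5, B4, A4 — each down a 2nd from the last.
C#5 to B4 is down a 2nd.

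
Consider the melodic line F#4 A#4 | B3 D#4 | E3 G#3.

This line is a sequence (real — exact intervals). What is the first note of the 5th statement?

D2

With a 2-note motive the entries are F#4, B3, E3, each down a 5th from the previous.
Extending the heads down a 5th: A2 → D2.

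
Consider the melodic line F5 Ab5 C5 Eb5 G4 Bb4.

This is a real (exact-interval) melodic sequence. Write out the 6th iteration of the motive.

Taking 2-note groups, the heads are F5, C5, G4: the pattern moves down a 4th.
Extending down a 4th: D4 → A3 → E3.
From E3 the exact shape gives E3 G3.

E3 G3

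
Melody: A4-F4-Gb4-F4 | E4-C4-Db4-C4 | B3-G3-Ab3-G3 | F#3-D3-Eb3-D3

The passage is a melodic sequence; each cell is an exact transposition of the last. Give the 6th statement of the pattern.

The 4-note cells begin on A4, E4, B3, F#3 — each down a 4th from the last.
Continuing the starts: C#3 → G#2.
From G#2 the exact shape gives G#2 E2 F2 E2.

G#2 E2 F2 E2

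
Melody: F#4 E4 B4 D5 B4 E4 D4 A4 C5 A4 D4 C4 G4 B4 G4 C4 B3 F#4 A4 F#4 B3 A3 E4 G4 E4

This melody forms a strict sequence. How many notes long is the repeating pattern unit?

5

Try groups of 5 (5 cells in 25 notes):
F#4 E4 B4 D5 B4 | E4 D4 A4 C5 A4 | D4 C4 G4 B4 G4 | C4 B3 F#4 A4 F#4 | B3 A3 E4 G4 E4
Each cell is the previous one down a 2nd — so the unit is 5 notes.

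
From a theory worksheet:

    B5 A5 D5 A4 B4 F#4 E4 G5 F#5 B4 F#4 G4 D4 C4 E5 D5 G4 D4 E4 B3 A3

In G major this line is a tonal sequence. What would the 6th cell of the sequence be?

Taking 7-note groups, the heads are B5, G5, E5: the pattern moves down a 3rd.
Continuing the starts: C5 → A4 → F#4.
So cell 6 is F#4 E4 A3 E3 F#3 C3 B2.

F#4 E4 A3 E3 F#3 C3 B2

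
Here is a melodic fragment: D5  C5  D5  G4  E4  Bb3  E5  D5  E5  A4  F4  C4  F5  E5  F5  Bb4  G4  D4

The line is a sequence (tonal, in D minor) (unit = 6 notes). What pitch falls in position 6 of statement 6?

G4

The unit is 6 notes. Position-6 pitches of the 3 shown cells: Bb3, C4, D4.
Carrying that up a 2nd forward: E4 → F4 → G4.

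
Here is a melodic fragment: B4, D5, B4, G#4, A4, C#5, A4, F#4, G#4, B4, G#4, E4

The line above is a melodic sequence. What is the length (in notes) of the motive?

Try groups of 4 (3 cells in 12 notes):
B4 D5 B4 G#4 | A4 C#5 A4 F#4 | G#4 B4 G#4 E4
That's a consistent down a 2nd shift per cell, and no other grouping gives one.

4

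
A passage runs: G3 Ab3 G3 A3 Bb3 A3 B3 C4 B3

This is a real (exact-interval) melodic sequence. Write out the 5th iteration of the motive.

With a 3-note motive the entries are G3, A3, B3, each up a 2nd from the previous.
Extending up a 2nd: C#4 → D#4.
So cell 5 is D#4 E4 D#4.

D#4 E4 D#4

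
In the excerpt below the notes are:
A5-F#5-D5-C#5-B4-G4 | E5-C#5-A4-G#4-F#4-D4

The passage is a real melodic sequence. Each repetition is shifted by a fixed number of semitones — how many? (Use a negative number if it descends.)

Unit = 6 notes; the statements start on A5, E5, moving down a 4th each time.
A5→E5 is 76 − 81 = -5 semitones.

-5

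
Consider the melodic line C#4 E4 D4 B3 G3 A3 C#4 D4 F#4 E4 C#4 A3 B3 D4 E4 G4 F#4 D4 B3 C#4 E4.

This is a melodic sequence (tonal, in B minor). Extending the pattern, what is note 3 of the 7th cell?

The unit is 7 notes. Position-3 pitches of the 3 shown cells: D4, E4, F#4.
Each moves up a 2nd. Continuing: G4 → A4 → B4 → C#5.

C#5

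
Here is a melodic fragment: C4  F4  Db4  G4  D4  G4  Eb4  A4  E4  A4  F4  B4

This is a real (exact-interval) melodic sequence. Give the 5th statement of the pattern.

With a 4-note motive the entries are C4, D4, E4, each up a 2nd from the previous.
Continuing the starts: F#4 → G#4.
Statement 5 starts on G#4 and keeps the same exact contour: G#4 C#5 A4 D#5.

G#4 C#5 A4 D#5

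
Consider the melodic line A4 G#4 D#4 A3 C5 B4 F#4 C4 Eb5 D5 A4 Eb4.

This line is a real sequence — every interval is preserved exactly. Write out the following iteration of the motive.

Taking 4-note groups, the heads are A4, C5, Eb5: the pattern moves up a 3rd.
From Gb5 the exact shape gives Gb5 F5 C5 Gb4.

Gb5 F5 C5 Gb4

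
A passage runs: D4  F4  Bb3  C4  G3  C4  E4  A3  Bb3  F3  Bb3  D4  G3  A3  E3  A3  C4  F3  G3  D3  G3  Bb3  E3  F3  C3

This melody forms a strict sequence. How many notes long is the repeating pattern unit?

5

Try groups of 5 (5 cells in 25 notes):
D4 F4 Bb3 C4 G3 | C4 E4 A3 Bb3 F3 | Bb3 D4 G3 A3 E3 | A3 C4 F3 G3 D3 | G3 Bb3 E3 F3 C3
That's a consistent down a 2nd shift per cell, and no other grouping gives one.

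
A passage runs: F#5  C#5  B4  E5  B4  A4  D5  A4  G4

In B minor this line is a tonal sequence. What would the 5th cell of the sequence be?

Unit = 3 notes; the statements start on F#5, E5, D5, moving down a 2nd each time.
Continuing the starts: C#5 → B4.
Statement 5 starts on B4 and keeps the same diatonic contour: B4 F#4 E4.

B4 F#4 E4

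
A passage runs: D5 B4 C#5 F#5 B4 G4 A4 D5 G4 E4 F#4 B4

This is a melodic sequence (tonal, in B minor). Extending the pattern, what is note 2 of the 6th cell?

Grouping in 4s, the 2nd note of each cell is B4, G4, E4.
Extending down a 3rd: C#4 → A3 → F#3.

F#3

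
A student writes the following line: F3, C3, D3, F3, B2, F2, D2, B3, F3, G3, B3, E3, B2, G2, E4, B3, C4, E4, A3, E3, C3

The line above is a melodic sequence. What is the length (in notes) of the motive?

Try groups of 7 (3 cells in 21 notes):
F3 C3 D3 F3 B2 F2 D2 | B3 F3 G3 B3 E3 B2 G2 | E4 B3 C4 E4 A3 E3 C3
Every group is a transposition up a 4th of the one before; no shorter unit works.

7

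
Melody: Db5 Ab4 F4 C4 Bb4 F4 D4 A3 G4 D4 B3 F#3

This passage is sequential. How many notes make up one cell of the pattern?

12 notes total. Splitting into 3 groups of 4:
Db5 Ab4 F4 C4 | Bb4 F4 D4 A3 | G4 D4 B3 F#3
Each cell is the previous one down a 3rd — so the unit is 4 notes.

4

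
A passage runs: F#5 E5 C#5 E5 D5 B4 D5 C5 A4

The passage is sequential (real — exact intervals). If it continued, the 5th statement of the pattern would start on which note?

The 3-note cells begin on F#5, E5, D5 — each down a 2nd from the last.
Extending the heads down a 2nd: C5 → Bb4.

Bb4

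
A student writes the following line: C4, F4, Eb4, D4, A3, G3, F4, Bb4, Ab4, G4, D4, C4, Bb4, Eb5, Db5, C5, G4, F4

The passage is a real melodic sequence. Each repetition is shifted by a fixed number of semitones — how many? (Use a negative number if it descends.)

Taking 6-note groups, the heads are C4, F4, Bb4: the pattern moves up a 4th.
Counting half-steps from C4 to F4: 5.

5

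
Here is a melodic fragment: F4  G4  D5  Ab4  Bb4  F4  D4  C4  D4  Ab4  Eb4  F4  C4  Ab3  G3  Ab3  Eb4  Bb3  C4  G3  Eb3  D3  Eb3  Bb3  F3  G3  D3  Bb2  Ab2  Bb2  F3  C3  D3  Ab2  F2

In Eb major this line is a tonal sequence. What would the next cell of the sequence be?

With a 7-note motive the entries are F4, C4, G3, D3, Ab2, each down a 4th from the previous.
So cell 6 is Eb2 F2 C3 G2 Ab2 Eb2 C2.

Eb2 F2 C3 G2 Ab2 Eb2 C2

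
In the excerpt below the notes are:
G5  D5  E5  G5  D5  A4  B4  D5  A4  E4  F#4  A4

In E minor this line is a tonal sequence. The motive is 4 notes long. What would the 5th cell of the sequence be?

The 4-note cells begin on G5, D5, A4 — each down a 4th from the last.
Carrying on: E4 → B3.
Statement 5 starts on B3 and keeps the same diatonic contour: B3 F#3 G3 B3.

B3 F#3 G3 B3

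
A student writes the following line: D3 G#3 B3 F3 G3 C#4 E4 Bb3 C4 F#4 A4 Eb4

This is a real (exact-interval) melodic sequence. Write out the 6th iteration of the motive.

Unit = 4 notes; the statements start on D3, G3, C4, moving up a 4th each time.
Continuing the starts: F4 → Bb4 → Eb5.
Statement 6 starts on Eb5 and keeps the same exact contour: Eb5 A5 C6 Gb5.

Eb5 A5 C6 Gb5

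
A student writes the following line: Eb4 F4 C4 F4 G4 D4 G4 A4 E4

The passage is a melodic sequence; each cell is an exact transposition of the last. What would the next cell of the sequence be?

A4 B4 F#4

The 3-note cells begin on Eb4, F4, G4 — each up a 2nd from the last.
From A4 the exact shape gives A4 B4 F#4.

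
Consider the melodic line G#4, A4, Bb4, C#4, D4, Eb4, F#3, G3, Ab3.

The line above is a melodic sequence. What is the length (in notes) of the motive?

3

Try groups of 3 (3 cells in 9 notes):
G#4 A4 Bb4 | C#4 D4 Eb4 | F#3 G3 Ab3
Each cell is the previous one down a 5th — so the unit is 3 notes.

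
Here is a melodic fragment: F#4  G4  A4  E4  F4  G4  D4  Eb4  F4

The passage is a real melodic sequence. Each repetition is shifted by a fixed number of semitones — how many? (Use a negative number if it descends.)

Unit = 3 notes; the statements start on F#4, E4, D4, moving down a 2nd each time.
F#4 to E4 spans -2 semitones.

-2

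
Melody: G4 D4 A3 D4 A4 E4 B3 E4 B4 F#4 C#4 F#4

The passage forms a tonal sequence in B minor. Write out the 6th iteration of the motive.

Taking 4-note groups, the heads are G4, A4, B4: the pattern moves up a 2nd.
Extending up a 2nd: C#5 → D5 → E5.
So cell 6 is E5 B4 F#4 B4.

E5 B4 F#4 B4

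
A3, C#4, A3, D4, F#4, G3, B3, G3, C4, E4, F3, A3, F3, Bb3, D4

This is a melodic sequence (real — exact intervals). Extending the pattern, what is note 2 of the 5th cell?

Grouping in 5s, the 2nd note of each cell is C#4, B3, A3.
Each moves down a 2nd. Continuing: G3 → F3.

F3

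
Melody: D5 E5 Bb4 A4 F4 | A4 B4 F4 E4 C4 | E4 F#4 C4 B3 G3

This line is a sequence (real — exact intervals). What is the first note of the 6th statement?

C#3

The 5-note cells begin on D5, A4, E4 — each down a 4th from the last.
Extending the heads down a 4th: B3 → F#3 → C#3.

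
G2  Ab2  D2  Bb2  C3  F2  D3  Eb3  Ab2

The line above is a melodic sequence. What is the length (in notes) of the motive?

Try groups of 3 (3 cells in 9 notes):
G2 Ab2 D2 | Bb2 C3 F2 | D3 Eb3 Ab2
That's a consistent up a 3rd shift per cell, and no other grouping gives one.

3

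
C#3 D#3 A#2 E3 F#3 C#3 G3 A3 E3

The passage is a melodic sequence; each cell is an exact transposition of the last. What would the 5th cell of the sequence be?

Db4 Eb4 Bb3

Unit = 3 notes; the statements start on C#3, E3, G3, moving up a 3rd each time.
Carrying on: Bb3 → Db4.
So cell 5 is Db4 Eb4 Bb3.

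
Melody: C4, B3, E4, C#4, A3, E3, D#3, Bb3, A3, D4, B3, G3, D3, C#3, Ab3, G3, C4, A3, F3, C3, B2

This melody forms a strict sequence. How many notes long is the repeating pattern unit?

21 notes total. Splitting into 3 groups of 7:
C4 B3 E4 C#4 A3 E3 D#3 | Bb3 A3 D4 B3 G3 D3 C#3 | Ab3 G3 C4 A3 F3 C3 B2
That's a consistent down a 2nd shift per cell, and no other grouping gives one.

7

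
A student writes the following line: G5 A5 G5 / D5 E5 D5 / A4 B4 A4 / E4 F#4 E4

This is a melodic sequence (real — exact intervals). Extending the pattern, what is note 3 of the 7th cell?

Grouping in 3s, the 3rd note of each cell is G5, D5, A4, E4.
Extending down a 4th: B3 → F#3 → C#3.

C#3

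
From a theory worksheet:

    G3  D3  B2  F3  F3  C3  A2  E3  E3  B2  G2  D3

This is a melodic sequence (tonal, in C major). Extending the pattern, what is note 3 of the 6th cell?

With 4-note cells, note 3 of each statement runs B2, A2, G2.
Carrying that down a 2nd forward: F2 → E2 → D2.

D2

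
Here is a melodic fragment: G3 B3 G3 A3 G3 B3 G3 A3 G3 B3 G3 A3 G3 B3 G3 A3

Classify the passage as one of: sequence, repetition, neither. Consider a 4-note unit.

repetition

Each 4-note cell is identical (G3 B3 G3 A3), restated at the same pitch.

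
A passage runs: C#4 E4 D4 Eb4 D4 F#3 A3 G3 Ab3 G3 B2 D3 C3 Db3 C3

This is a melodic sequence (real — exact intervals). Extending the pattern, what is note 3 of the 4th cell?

The unit is 5 notes. Position-3 pitches of the 3 shown cells: D4, G3, C3.
From C3, down a 5th gives F2.

F2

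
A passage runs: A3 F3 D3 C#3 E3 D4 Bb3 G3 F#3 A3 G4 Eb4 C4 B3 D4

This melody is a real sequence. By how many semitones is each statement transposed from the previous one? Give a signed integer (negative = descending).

With a 5-note motive the entries are A3, D4, G4, each up a 4th from the previous.
A3 to D4 spans +5 semitones.

5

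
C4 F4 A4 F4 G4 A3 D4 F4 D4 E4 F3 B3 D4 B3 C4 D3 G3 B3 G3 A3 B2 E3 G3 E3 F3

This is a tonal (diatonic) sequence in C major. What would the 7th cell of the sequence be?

E2 A2 C3 A2 B2

With a 5-note motive the entries are C4, A3, F3, D3, B2, each down a 3rd from the previous.
Extending down a 3rd: G2 → E2.
Statement 7 starts on E2 and keeps the same diatonic contour: E2 A2 C3 A2 B2.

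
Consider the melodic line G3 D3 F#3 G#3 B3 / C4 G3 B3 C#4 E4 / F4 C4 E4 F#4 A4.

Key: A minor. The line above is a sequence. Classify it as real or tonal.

real

Each cell has the same semitone pattern (-5, 4, 2, 3) — intervals are preserved exactly.
And F#3 lies outside A minor, so the sequence is real rather than tonal.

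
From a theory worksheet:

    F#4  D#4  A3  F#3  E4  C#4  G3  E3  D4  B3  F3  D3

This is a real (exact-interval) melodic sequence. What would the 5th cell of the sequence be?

With a 4-note motive the entries are F#4, E4, D4, each down a 2nd from the previous.
Carrying on: C4 → Bb3.
From Bb3 the exact shape gives Bb3 G3 Db3 Bb2.

Bb3 G3 Db3 Bb2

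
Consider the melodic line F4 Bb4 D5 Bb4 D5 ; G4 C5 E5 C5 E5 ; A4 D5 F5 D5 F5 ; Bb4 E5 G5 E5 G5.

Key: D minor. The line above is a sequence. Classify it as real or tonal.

tonal

Every note is diatonic to D minor.
Cell 1 has +4 semitones from note 2 to 3, but cell 3 has +3 — the interval quality changes while the contour stays the same, which is the hallmark of a tonal sequence.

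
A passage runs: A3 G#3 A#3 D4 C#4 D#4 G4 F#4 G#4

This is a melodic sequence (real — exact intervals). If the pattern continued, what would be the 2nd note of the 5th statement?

Grouping in 3s, the 2nd note of each cell is G#3, C#4, F#4.
Carrying that up a 4th forward: B4 → E5.

E5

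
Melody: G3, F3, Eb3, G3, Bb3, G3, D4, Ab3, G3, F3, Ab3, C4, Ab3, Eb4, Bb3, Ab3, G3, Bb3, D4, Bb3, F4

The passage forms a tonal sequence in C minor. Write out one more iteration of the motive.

The 7-note cells begin on G3, Ab3, Bb3 — each up a 2nd from the last.
So cell 4 is C4 Bb3 Ab3 C4 Eb4 C4 G4.

C4 Bb3 Ab3 C4 Eb4 C4 G4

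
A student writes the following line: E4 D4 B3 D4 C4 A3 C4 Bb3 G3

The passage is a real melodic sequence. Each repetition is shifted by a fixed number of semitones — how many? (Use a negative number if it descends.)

Unit = 3 notes; the statements start on E4, D4, C4, moving down a 2nd each time.
E4 to D4 spans -2 semitones.

-2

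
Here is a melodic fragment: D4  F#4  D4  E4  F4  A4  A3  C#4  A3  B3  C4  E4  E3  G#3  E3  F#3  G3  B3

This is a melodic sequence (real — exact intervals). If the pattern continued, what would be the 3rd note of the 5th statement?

The unit is 6 notes. Position-3 pitches of the 3 shown cells: D4, A3, E3.
Extending down a 4th: B2 → F#2.

F#2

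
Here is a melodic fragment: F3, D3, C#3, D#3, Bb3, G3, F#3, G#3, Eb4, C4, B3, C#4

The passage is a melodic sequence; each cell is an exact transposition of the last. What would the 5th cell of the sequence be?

Unit = 4 notes; the statements start on F3, Bb3, Eb4, moving up a 4th each time.
Continuing the starts: Ab4 → Db5.
Statement 5 starts on Db5 and keeps the same exact contour: Db5 Bb4 A4 B4.

Db5 Bb4 A4 B4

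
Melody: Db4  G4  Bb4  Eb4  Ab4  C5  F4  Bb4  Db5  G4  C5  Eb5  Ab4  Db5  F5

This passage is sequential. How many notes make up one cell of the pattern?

There are 15 notes; a 3-note unit gives 5 cells:
Db4 G4 Bb4 | Eb4 Ab4 C5 | F4 Bb4 Db5 | G4 C5 Eb5 | Ab4 Db5 F5
Every group is a transposition up a 2nd of the one before; no shorter unit works.

3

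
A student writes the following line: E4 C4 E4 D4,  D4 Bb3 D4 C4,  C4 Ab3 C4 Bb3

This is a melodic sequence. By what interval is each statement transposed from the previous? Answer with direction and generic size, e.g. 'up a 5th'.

With a 4-note motive the entries are E4, D4, C4, each down a 2nd from the previous.
E4 to D4 is down a 2nd.

down a 2nd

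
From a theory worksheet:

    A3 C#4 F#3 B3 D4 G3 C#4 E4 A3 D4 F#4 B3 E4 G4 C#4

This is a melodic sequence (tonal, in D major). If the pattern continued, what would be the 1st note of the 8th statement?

With 3-note cells, note 1 of each statement runs A3, B3, C#4, D4, E4.
Carrying that up a 2nd forward: F#4 → G4 → A4.

A4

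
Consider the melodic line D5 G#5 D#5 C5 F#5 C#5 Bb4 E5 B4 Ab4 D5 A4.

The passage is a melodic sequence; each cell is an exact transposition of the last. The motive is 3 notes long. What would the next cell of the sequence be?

Gb4 C5 G4

Taking 3-note groups, the heads are D5, C5, Bb4, Ab4: the pattern moves down a 2nd.
From Gb4 the exact shape gives Gb4 C5 G4.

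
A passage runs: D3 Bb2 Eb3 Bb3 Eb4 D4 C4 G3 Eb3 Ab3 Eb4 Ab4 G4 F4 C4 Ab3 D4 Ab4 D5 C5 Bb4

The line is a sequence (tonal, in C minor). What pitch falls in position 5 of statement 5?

C6

Grouping in 7s, the 5th note of each cell is Eb4, Ab4, D5.
Extending up a 4th: G5 → C6.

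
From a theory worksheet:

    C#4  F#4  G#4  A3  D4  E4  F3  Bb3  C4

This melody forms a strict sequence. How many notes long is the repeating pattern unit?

9 notes total. Splitting into 3 groups of 3:
C#4 F#4 G#4 | A3 D4 E4 | F3 Bb3 C4
Every group is a transposition down a 3rd of the one before; no shorter unit works.

3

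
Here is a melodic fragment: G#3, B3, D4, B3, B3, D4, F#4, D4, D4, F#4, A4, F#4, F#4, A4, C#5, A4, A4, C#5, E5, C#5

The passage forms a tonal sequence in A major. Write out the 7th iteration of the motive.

The 4-note cells begin on G#3, B3, D4, F#4, A4 — each up a 3rd from the last.
Continuing the starts: C#5 → E5.
So cell 7 is E5 G#5 B5 G#5.

E5 G#5 B5 G#5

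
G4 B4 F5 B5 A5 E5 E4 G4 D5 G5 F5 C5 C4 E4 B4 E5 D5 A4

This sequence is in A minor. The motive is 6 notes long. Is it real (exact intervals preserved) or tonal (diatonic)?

tonal

Every note is diatonic to A minor.
Cell 1 has +4 semitones from note 1 to 2, but cell 2 has +3 — the interval quality changes while the contour stays the same, which is the hallmark of a tonal sequence.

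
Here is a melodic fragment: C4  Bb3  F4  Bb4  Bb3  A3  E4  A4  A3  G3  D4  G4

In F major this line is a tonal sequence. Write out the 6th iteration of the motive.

E3 D3 A3 D4

Unit = 4 notes; the statements start on C4, Bb3, A3, moving down a 2nd each time.
Continuing the starts: G3 → F3 → E3.
Statement 6 starts on E3 and keeps the same diatonic contour: E3 D3 A3 D4.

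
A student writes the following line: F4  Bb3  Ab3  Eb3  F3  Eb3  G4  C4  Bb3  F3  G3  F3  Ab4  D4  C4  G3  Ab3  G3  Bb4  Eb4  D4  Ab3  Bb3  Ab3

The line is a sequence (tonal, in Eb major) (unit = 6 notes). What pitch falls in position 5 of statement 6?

The unit is 6 notes. Position-5 pitches of the 4 shown cells: F3, G3, Ab3, Bb3.
Each moves up a 2nd. Continuing: C4 → D4.

D4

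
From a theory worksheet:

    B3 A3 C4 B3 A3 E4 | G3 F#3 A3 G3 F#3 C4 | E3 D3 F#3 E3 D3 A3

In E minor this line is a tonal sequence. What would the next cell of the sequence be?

C3 B2 D3 C3 B2 F#3

The 6-note cells begin on B3, G3, E3 — each down a 3rd from the last.
Statement 4 starts on C3 and keeps the same diatonic contour: C3 B2 D3 C3 B2 F#3.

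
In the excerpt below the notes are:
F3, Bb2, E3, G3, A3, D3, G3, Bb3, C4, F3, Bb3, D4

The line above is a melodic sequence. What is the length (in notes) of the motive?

4

There are 12 notes; a 4-note unit gives 3 cells:
F3 Bb2 E3 G3 | A3 D3 G3 Bb3 | C4 F3 Bb3 D4
Each cell is the previous one up a 3rd — so the unit is 4 notes.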